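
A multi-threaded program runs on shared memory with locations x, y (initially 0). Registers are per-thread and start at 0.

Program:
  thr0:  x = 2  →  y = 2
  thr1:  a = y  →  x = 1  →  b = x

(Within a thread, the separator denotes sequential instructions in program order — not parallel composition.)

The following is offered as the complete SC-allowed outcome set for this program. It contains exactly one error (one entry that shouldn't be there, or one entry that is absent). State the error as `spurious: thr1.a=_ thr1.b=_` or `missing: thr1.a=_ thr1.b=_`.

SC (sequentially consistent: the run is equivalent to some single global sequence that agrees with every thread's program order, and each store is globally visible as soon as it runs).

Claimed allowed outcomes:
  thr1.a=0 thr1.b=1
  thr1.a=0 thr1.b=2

outcome vector order: (thr1.a,thr1.b)
SC: 3 outcomes — {(0,1); (0,2); (2,1)}
SC∖claimed = {(2,1)}

missing: thr1.a=2 thr1.b=1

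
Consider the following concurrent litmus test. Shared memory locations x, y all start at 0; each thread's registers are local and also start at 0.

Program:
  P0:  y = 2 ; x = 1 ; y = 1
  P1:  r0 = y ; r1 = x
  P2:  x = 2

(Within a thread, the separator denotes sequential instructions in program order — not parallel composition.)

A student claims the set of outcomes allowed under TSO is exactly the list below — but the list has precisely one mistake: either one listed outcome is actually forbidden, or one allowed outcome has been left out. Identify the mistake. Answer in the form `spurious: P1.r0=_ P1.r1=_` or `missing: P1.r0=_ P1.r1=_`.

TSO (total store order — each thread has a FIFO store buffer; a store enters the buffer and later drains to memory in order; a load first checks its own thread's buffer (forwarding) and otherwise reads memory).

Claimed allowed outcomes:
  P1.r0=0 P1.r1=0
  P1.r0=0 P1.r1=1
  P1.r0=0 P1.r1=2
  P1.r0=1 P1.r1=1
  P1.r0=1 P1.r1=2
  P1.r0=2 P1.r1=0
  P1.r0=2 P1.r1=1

outcome vector order: (P1.r0,P1.r1)
[TSO] allowed = {<0 0> <0 1> <0 2> <1 1> <1 2> <2 0> <2 1> <2 2>}
TSO∖claimed = {<2 2>}

missing: P1.r0=2 P1.r1=2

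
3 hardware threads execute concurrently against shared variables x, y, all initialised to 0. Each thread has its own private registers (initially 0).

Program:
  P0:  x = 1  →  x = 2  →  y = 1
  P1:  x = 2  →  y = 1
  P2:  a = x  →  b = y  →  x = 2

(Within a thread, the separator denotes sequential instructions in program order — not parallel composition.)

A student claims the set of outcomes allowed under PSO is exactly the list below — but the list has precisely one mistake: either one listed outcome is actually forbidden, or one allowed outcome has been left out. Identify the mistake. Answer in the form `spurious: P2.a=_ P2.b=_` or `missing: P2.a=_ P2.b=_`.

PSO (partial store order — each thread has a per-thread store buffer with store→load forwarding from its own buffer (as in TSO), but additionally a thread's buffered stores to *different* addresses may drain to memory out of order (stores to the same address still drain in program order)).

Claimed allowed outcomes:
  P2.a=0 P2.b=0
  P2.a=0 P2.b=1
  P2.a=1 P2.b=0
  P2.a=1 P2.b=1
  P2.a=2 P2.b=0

missing: P2.a=2 P2.b=1

outcome vector order: (P2.a,P2.b)
PSO (6): (0,0) (0,1) (1,0) (1,1) (2,0) (2,1)
PSO∖claimed = {(2,1)}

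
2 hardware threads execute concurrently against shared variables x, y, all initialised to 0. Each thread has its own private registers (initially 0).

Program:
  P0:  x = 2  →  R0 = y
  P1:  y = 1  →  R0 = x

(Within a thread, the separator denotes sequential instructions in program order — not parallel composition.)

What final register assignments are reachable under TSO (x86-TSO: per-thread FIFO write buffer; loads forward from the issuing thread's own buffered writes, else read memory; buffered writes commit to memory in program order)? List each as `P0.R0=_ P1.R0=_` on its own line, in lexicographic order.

outcome vector order: (P0.R0,P1.R0)
|TSO outcomes| = 4

P0.R0=0 P1.R0=0
P0.R0=0 P1.R0=2
P0.R0=1 P1.R0=0
P0.R0=1 P1.R0=2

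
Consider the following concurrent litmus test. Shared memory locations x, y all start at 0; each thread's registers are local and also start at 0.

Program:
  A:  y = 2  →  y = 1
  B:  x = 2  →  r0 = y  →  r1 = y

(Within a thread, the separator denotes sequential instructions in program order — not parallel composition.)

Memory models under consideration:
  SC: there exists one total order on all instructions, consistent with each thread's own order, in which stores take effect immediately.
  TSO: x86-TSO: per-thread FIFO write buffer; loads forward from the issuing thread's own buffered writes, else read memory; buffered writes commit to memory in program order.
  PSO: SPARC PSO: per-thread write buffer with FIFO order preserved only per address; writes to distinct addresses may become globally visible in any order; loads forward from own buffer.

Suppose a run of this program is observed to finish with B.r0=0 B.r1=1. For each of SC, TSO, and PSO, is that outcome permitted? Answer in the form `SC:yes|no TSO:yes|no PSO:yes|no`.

SC:yes TSO:yes PSO:yes

outcome vector order: (B.r0,B.r1)
SC: 6 outcomes — {0/0, 0/1, 0/2, 1/1, 2/1, 2/2}
TSO: 6 outcomes — {0/0, 0/1, 0/2, 1/1, 2/1, 2/2}
PSO: 6 outcomes — {0/0, 0/1, 0/2, 1/1, 2/1, 2/2}
target 0/1 ∈ {SC,TSO,PSO}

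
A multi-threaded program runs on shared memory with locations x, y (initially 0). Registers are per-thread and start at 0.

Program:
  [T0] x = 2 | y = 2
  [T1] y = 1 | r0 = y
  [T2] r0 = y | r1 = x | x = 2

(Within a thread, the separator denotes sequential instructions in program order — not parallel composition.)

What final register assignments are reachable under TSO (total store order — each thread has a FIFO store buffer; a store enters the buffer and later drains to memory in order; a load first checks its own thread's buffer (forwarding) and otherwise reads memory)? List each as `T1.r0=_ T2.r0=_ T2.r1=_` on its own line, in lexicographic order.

outcome vector order: (T1.r0,T2.r0,T2.r1)
|TSO outcomes| = 10

T1.r0=1 T2.r0=0 T2.r1=0
T1.r0=1 T2.r0=0 T2.r1=2
T1.r0=1 T2.r0=1 T2.r1=0
T1.r0=1 T2.r0=1 T2.r1=2
T1.r0=1 T2.r0=2 T2.r1=2
T1.r0=2 T2.r0=0 T2.r1=0
T1.r0=2 T2.r0=0 T2.r1=2
T1.r0=2 T2.r0=1 T2.r1=0
T1.r0=2 T2.r0=1 T2.r1=2
T1.r0=2 T2.r0=2 T2.r1=2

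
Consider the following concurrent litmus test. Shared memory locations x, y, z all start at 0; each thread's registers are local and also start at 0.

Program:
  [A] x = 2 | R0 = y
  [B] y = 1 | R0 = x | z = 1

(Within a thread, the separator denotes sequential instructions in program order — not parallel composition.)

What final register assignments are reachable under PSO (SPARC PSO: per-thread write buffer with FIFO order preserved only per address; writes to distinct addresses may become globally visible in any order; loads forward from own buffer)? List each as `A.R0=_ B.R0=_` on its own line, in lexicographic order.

A.R0=0 B.R0=0
A.R0=0 B.R0=2
A.R0=1 B.R0=0
A.R0=1 B.R0=2

outcome vector order: (A.R0,B.R0)
|PSO outcomes| = 4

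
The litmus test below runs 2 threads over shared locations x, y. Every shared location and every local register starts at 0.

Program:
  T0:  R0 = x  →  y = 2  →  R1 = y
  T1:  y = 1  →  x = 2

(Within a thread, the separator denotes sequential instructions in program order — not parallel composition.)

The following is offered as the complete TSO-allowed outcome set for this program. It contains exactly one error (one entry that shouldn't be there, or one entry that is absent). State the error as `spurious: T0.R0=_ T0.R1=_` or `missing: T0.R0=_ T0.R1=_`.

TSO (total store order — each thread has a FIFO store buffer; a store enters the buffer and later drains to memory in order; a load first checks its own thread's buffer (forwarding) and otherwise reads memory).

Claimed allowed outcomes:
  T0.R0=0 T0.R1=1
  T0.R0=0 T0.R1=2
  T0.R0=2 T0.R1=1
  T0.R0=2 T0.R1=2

outcome vector order: (T0.R0,T0.R1)
TSO: 3 outcomes — {0/1, 0/2, 2/2}
claimed∖TSO = {2/1}

spurious: T0.R0=2 T0.R1=1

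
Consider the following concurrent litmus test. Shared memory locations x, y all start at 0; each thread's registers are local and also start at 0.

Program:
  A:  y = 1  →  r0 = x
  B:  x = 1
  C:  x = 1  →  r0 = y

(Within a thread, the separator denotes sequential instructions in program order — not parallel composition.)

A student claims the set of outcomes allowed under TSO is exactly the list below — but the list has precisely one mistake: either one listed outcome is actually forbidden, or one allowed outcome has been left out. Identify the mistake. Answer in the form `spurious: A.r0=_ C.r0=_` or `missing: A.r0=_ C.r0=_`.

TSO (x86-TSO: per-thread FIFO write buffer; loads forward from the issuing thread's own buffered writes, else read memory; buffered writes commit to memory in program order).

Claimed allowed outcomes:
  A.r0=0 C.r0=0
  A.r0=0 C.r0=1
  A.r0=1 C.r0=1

missing: A.r0=1 C.r0=0

outcome vector order: (A.r0,C.r0)
under TSO → 00 01 10 11
TSO∖claimed = {10}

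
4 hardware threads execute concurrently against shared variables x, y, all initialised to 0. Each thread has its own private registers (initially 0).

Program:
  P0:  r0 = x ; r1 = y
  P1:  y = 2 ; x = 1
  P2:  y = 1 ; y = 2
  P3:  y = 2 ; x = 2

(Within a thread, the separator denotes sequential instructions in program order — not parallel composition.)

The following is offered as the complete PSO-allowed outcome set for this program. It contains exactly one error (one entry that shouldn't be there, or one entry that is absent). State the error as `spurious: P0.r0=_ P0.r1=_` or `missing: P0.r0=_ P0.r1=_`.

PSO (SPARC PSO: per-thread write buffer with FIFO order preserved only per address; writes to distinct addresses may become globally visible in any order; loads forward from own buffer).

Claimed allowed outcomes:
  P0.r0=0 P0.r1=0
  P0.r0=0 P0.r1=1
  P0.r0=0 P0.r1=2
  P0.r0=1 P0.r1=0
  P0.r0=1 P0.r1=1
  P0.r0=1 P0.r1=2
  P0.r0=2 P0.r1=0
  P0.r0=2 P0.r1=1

missing: P0.r0=2 P0.r1=2

outcome vector order: (P0.r0,P0.r1)
PSO: 9 outcomes — {(0,0); (0,1); (0,2); (1,0); (1,1); (1,2); (2,0); (2,1); (2,2)}
PSO∖claimed = {(2,2)}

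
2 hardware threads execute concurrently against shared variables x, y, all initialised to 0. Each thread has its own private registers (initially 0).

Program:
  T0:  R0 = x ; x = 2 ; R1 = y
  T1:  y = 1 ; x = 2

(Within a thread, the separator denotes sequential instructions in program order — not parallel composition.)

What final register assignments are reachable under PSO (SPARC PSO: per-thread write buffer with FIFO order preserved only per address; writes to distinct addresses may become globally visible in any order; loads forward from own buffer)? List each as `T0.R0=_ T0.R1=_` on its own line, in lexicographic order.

T0.R0=0 T0.R1=0
T0.R0=0 T0.R1=1
T0.R0=2 T0.R1=0
T0.R0=2 T0.R1=1

outcome vector order: (T0.R0,T0.R1)
|PSO outcomes| = 4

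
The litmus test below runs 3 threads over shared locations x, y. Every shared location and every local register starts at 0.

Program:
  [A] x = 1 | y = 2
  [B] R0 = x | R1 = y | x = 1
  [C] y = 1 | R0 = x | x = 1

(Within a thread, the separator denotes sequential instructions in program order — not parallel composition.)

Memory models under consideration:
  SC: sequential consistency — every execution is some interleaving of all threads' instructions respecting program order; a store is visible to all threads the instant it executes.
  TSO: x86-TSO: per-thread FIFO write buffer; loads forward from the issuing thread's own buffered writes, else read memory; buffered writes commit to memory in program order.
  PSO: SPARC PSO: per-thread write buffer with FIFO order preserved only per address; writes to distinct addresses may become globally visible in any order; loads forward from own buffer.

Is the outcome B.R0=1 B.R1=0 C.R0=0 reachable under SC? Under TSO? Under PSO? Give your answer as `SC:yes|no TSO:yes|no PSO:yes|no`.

outcome vector order: (B.R0,B.R1,C.R0)
[SC] allowed = {000 001 010 011 020 021 101 110 111 120 121}
[TSO] allowed = {000 001 010 011 020 021 100 101 110 111 120 121}
[PSO] allowed = {000 001 010 011 020 021 100 101 110 111 120 121}
target 100 ∈ {TSO,PSO}

SC:no TSO:yes PSO:yes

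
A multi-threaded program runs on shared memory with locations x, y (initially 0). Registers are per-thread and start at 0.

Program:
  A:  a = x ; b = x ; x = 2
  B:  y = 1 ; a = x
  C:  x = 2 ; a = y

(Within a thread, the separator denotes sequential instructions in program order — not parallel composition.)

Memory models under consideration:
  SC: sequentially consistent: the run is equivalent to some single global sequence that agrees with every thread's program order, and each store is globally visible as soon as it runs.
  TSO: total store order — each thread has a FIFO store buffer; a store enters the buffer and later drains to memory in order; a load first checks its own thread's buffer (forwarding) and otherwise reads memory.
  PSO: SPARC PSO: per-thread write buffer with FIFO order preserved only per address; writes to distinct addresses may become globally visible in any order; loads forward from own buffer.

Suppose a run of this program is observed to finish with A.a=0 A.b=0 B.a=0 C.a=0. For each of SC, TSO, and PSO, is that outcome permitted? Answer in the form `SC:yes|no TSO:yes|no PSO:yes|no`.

outcome vector order: (A.a,A.b,B.a,C.a)
SC (9): 0001 0020 0021 0201 0220 0221 2201 2220 2221
TSO (12): 0000 0001 0020 0021 0200 0201 0220 0221 2200 2201 2220 2221
PSO (12): 0000 0001 0020 0021 0200 0201 0220 0221 2200 2201 2220 2221
target 0000 ∈ {TSO,PSO}

SC:no TSO:yes PSO:yes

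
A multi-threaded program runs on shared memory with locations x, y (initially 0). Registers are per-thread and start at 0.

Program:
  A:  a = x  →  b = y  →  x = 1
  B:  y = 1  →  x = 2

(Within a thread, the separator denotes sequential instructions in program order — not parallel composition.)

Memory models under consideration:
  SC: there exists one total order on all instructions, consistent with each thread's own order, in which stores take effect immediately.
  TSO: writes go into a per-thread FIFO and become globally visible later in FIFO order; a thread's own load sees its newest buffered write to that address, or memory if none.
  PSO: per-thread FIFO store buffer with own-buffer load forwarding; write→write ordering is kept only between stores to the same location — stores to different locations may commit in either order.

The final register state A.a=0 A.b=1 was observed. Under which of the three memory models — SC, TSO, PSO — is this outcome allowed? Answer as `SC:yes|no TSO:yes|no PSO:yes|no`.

outcome vector order: (A.a,A.b)
under SC → (0,0) (0,1) (2,1)
under TSO → (0,0) (0,1) (2,1)
under PSO → (0,0) (0,1) (2,0) (2,1)
target (0,1) ∈ {SC,TSO,PSO}

SC:yes TSO:yes PSO:yes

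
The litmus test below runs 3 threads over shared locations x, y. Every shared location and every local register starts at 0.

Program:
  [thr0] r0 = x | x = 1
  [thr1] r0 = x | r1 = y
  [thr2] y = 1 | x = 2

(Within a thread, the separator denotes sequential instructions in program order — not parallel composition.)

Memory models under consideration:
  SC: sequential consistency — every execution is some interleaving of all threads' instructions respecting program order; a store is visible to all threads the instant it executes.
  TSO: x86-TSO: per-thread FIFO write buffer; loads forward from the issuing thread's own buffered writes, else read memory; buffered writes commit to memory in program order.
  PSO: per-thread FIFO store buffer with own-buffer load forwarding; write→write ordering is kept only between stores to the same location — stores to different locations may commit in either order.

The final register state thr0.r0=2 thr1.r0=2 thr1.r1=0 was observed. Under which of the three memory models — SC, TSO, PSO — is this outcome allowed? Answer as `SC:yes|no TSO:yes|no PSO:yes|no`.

outcome vector order: (thr0.r0,thr1.r0,thr1.r1)
[SC] allowed = {0/0/0, 0/0/1, 0/1/0, 0/1/1, 0/2/1, 2/0/0, 2/0/1, 2/1/1, 2/2/1}
[TSO] allowed = {0/0/0, 0/0/1, 0/1/0, 0/1/1, 0/2/1, 2/0/0, 2/0/1, 2/1/1, 2/2/1}
[PSO] allowed = {0/0/0, 0/0/1, 0/1/0, 0/1/1, 0/2/0, 0/2/1, 2/0/0, 2/0/1, 2/1/0, 2/1/1, 2/2/0, 2/2/1}
target 2/2/0 ∈ {PSO}

SC:no TSO:no PSO:yes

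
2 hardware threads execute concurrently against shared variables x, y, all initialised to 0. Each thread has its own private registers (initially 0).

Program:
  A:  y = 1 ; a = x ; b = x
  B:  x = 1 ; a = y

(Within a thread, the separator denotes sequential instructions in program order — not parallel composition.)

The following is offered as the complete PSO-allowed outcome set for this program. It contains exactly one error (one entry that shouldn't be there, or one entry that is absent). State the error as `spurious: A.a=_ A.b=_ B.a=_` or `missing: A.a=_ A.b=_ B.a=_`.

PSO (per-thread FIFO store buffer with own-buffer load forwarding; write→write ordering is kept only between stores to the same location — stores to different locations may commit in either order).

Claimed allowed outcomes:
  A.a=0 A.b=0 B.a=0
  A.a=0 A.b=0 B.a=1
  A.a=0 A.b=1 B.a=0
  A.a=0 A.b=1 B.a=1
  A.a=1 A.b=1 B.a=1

outcome vector order: (A.a,A.b,B.a)
under PSO → <0 0 0>; <0 0 1>; <0 1 0>; <0 1 1>; <1 1 0>; <1 1 1>
PSO∖claimed = {<1 1 0>}

missing: A.a=1 A.b=1 B.a=0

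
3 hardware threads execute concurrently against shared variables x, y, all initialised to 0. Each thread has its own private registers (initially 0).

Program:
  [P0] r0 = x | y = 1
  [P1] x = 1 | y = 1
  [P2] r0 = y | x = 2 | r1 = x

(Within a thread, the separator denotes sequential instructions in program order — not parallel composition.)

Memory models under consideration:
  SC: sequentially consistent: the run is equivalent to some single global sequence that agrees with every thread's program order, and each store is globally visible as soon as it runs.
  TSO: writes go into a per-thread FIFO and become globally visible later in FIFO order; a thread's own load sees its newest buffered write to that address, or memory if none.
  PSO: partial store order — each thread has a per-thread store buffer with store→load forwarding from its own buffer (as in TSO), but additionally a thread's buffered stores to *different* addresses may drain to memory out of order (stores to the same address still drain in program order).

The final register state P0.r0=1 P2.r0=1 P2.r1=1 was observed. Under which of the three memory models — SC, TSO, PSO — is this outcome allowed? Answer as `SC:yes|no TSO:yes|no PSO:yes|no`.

SC:no TSO:no PSO:yes

outcome vector order: (P0.r0,P2.r0,P2.r1)
SC (10): 001 002 011 012 101 102 112 201 202 212
TSO (10): 001 002 011 012 101 102 112 201 202 212
PSO (12): 001 002 011 012 101 102 111 112 201 202 211 212
target 111 ∈ {PSO}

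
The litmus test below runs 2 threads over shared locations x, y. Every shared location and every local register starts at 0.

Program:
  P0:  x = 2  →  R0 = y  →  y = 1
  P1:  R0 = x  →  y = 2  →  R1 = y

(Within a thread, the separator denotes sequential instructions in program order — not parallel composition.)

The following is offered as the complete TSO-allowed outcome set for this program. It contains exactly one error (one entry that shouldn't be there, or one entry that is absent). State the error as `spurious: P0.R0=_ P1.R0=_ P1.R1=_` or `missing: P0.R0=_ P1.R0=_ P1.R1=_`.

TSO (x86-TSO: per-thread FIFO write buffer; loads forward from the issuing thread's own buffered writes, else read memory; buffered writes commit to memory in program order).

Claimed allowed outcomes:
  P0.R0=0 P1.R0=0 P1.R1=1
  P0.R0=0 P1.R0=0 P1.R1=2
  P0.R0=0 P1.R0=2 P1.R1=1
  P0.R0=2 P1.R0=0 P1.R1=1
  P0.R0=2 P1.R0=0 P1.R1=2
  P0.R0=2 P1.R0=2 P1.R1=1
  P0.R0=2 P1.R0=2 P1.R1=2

outcome vector order: (P0.R0,P1.R0,P1.R1)
[TSO] allowed = {001 002 021 022 201 202 221 222}
TSO∖claimed = {022}

missing: P0.R0=0 P1.R0=2 P1.R1=2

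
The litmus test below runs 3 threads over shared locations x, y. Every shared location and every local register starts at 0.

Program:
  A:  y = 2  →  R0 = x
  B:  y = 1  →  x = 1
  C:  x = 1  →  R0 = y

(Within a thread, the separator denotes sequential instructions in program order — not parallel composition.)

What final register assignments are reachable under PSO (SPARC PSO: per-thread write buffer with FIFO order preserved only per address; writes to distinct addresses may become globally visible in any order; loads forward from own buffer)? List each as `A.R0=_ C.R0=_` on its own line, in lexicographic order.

outcome vector order: (A.R0,C.R0)
|PSO outcomes| = 6

A.R0=0 C.R0=0
A.R0=0 C.R0=1
A.R0=0 C.R0=2
A.R0=1 C.R0=0
A.R0=1 C.R0=1
A.R0=1 C.R0=2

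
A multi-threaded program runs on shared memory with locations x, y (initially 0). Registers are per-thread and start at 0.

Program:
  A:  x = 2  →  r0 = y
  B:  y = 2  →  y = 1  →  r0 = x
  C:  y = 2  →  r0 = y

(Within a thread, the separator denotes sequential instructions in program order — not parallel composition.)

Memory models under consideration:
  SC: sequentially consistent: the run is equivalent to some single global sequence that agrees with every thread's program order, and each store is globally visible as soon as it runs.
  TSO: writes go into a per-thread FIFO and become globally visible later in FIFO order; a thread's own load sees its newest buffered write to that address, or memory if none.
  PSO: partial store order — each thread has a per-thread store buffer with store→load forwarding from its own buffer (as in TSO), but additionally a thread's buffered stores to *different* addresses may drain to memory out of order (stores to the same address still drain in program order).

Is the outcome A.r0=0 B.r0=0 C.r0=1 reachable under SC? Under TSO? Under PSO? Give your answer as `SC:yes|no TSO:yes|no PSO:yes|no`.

outcome vector order: (A.r0,B.r0,C.r0)
under SC → 0/2/1; 0/2/2; 1/0/1; 1/0/2; 1/2/1; 1/2/2; 2/0/2; 2/2/1; 2/2/2
under TSO → 0/0/1; 0/0/2; 0/2/1; 0/2/2; 1/0/1; 1/0/2; 1/2/1; 1/2/2; 2/0/1; 2/0/2; 2/2/1; 2/2/2
under PSO → 0/0/1; 0/0/2; 0/2/1; 0/2/2; 1/0/1; 1/0/2; 1/2/1; 1/2/2; 2/0/1; 2/0/2; 2/2/1; 2/2/2
target 0/0/1 ∈ {TSO,PSO}

SC:no TSO:yes PSO:yes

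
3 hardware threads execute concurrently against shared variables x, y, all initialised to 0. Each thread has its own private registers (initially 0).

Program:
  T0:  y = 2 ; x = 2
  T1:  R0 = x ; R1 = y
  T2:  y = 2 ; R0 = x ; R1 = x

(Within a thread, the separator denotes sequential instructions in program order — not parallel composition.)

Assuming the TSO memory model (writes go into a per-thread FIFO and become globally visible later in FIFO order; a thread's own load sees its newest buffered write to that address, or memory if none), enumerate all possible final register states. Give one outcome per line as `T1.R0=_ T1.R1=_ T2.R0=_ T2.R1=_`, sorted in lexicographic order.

outcome vector order: (T1.R0,T1.R1,T2.R0,T2.R1)
|TSO outcomes| = 9

T1.R0=0 T1.R1=0 T2.R0=0 T2.R1=0
T1.R0=0 T1.R1=0 T2.R0=0 T2.R1=2
T1.R0=0 T1.R1=0 T2.R0=2 T2.R1=2
T1.R0=0 T1.R1=2 T2.R0=0 T2.R1=0
T1.R0=0 T1.R1=2 T2.R0=0 T2.R1=2
T1.R0=0 T1.R1=2 T2.R0=2 T2.R1=2
T1.R0=2 T1.R1=2 T2.R0=0 T2.R1=0
T1.R0=2 T1.R1=2 T2.R0=0 T2.R1=2
T1.R0=2 T1.R1=2 T2.R0=2 T2.R1=2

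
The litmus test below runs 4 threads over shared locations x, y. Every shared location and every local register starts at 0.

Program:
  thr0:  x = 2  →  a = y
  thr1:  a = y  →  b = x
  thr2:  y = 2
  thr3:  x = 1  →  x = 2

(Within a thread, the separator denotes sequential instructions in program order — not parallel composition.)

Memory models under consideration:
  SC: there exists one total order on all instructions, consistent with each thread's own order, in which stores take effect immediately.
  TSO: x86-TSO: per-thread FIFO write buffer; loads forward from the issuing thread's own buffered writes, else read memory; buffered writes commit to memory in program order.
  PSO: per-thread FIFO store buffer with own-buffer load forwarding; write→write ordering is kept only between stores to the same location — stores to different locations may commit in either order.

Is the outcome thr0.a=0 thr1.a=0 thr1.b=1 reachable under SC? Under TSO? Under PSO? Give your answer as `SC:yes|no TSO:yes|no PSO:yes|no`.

SC:yes TSO:yes PSO:yes

outcome vector order: (thr0.a,thr1.a,thr1.b)
SC (11): <0 0 0> <0 0 1> <0 0 2> <0 2 1> <0 2 2> <2 0 0> <2 0 1> <2 0 2> <2 2 0> <2 2 1> <2 2 2>
TSO (12): <0 0 0> <0 0 1> <0 0 2> <0 2 0> <0 2 1> <0 2 2> <2 0 0> <2 0 1> <2 0 2> <2 2 0> <2 2 1> <2 2 2>
PSO (12): <0 0 0> <0 0 1> <0 0 2> <0 2 0> <0 2 1> <0 2 2> <2 0 0> <2 0 1> <2 0 2> <2 2 0> <2 2 1> <2 2 2>
target <0 0 1> ∈ {SC,TSO,PSO}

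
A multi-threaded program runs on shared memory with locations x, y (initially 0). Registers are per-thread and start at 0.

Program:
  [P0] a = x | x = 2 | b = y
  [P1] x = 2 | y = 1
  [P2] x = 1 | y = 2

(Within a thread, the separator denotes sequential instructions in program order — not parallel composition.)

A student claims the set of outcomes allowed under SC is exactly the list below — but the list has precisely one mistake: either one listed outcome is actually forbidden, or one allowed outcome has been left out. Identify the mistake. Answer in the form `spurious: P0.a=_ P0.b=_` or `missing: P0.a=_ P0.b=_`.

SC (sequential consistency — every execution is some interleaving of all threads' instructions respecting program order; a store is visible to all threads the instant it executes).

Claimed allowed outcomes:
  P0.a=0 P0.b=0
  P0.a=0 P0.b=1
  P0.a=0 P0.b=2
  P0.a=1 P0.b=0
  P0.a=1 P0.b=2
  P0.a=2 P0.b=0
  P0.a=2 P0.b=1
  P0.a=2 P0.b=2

outcome vector order: (P0.a,P0.b)
under SC → (0,0), (0,1), (0,2), (1,0), (1,1), (1,2), (2,0), (2,1), (2,2)
SC∖claimed = {(1,1)}

missing: P0.a=1 P0.b=1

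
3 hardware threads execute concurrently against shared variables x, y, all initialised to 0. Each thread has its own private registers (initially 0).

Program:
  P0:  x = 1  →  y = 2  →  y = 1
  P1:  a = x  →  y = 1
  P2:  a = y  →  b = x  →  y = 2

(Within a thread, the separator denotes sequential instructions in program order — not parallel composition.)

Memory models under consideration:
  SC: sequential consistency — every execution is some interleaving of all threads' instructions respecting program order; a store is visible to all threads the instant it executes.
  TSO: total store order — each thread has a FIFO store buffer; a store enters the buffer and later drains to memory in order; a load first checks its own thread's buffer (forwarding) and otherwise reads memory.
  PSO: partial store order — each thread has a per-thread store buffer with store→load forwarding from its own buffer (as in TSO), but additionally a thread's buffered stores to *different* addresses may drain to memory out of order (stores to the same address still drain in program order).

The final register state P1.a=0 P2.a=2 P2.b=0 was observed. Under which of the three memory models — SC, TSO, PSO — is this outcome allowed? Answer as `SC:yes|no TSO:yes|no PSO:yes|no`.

outcome vector order: (P1.a,P2.a,P2.b)
[SC] allowed = {0/0/0; 0/0/1; 0/1/0; 0/1/1; 0/2/1; 1/0/0; 1/0/1; 1/1/1; 1/2/1}
[TSO] allowed = {0/0/0; 0/0/1; 0/1/0; 0/1/1; 0/2/1; 1/0/0; 1/0/1; 1/1/1; 1/2/1}
[PSO] allowed = {0/0/0; 0/0/1; 0/1/0; 0/1/1; 0/2/0; 0/2/1; 1/0/0; 1/0/1; 1/1/0; 1/1/1; 1/2/0; 1/2/1}
target 0/2/0 ∈ {PSO}

SC:no TSO:no PSO:yes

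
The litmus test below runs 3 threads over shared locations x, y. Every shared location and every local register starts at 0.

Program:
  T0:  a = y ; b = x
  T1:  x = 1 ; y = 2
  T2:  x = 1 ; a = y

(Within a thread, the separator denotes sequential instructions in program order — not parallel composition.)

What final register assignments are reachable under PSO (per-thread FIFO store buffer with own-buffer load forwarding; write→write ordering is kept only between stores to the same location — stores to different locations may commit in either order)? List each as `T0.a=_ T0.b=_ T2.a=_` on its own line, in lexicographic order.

outcome vector order: (T0.a,T0.b,T2.a)
|PSO outcomes| = 8

T0.a=0 T0.b=0 T2.a=0
T0.a=0 T0.b=0 T2.a=2
T0.a=0 T0.b=1 T2.a=0
T0.a=0 T0.b=1 T2.a=2
T0.a=2 T0.b=0 T2.a=0
T0.a=2 T0.b=0 T2.a=2
T0.a=2 T0.b=1 T2.a=0
T0.a=2 T0.b=1 T2.a=2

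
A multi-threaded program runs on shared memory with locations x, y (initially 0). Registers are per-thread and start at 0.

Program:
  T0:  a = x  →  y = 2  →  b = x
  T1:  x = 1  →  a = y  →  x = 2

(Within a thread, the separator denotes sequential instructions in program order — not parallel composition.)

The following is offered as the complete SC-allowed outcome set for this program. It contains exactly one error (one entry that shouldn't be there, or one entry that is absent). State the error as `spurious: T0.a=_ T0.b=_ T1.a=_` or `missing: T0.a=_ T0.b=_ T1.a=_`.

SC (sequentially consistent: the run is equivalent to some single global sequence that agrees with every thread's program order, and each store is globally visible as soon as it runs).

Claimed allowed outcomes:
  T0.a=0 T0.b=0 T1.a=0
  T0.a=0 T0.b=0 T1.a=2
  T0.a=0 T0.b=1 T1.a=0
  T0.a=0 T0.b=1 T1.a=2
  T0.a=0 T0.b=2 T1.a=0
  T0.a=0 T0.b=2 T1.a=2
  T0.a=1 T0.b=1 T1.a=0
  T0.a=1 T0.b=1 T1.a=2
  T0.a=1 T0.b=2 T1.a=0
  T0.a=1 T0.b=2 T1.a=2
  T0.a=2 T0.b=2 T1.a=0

spurious: T0.a=0 T0.b=0 T1.a=0

outcome vector order: (T0.a,T0.b,T1.a)
SC: 10 outcomes — {0/0/2; 0/1/0; 0/1/2; 0/2/0; 0/2/2; 1/1/0; 1/1/2; 1/2/0; 1/2/2; 2/2/0}
claimed∖SC = {0/0/0}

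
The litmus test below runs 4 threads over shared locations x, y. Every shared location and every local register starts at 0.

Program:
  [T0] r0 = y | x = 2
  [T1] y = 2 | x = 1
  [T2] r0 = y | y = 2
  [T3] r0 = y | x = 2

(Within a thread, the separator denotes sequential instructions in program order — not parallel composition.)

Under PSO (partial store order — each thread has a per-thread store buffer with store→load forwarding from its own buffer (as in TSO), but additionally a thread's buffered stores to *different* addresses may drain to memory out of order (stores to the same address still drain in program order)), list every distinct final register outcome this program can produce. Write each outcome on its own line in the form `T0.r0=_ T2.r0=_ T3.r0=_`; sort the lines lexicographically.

outcome vector order: (T0.r0,T2.r0,T3.r0)
|PSO outcomes| = 8

T0.r0=0 T2.r0=0 T3.r0=0
T0.r0=0 T2.r0=0 T3.r0=2
T0.r0=0 T2.r0=2 T3.r0=0
T0.r0=0 T2.r0=2 T3.r0=2
T0.r0=2 T2.r0=0 T3.r0=0
T0.r0=2 T2.r0=0 T3.r0=2
T0.r0=2 T2.r0=2 T3.r0=0
T0.r0=2 T2.r0=2 T3.r0=2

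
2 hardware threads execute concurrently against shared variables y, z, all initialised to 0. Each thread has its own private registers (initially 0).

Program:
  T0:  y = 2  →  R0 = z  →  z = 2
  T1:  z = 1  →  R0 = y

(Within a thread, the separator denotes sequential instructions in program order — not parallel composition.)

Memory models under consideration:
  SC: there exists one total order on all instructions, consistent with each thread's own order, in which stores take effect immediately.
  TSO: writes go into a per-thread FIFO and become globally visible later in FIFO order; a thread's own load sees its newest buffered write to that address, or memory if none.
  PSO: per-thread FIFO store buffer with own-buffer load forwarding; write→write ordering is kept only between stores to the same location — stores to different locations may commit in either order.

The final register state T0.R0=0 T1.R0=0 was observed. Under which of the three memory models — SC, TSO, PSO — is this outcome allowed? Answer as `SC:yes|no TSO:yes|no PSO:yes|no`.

outcome vector order: (T0.R0,T1.R0)
SC: 3 outcomes — {0/2; 1/0; 1/2}
TSO: 4 outcomes — {0/0; 0/2; 1/0; 1/2}
PSO: 4 outcomes — {0/0; 0/2; 1/0; 1/2}
target 0/0 ∈ {TSO,PSO}

SC:no TSO:yes PSO:yes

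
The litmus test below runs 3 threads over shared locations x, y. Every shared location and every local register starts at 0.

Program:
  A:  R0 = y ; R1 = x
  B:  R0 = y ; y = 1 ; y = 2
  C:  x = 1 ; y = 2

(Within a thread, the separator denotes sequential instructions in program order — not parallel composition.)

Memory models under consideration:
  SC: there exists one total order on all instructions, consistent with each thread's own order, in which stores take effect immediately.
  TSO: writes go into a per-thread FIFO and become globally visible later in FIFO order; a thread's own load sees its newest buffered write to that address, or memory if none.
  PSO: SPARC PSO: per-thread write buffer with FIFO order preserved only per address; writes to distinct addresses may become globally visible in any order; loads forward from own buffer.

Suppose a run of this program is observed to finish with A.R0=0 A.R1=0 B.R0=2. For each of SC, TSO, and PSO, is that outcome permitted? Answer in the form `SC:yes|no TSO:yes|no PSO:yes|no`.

SC:yes TSO:yes PSO:yes

outcome vector order: (A.R0,A.R1,B.R0)
SC: 10 outcomes — {0/0/0; 0/0/2; 0/1/0; 0/1/2; 1/0/0; 1/1/0; 1/1/2; 2/0/0; 2/1/0; 2/1/2}
TSO: 10 outcomes — {0/0/0; 0/0/2; 0/1/0; 0/1/2; 1/0/0; 1/1/0; 1/1/2; 2/0/0; 2/1/0; 2/1/2}
PSO: 12 outcomes — {0/0/0; 0/0/2; 0/1/0; 0/1/2; 1/0/0; 1/0/2; 1/1/0; 1/1/2; 2/0/0; 2/0/2; 2/1/0; 2/1/2}
target 0/0/2 ∈ {SC,TSO,PSO}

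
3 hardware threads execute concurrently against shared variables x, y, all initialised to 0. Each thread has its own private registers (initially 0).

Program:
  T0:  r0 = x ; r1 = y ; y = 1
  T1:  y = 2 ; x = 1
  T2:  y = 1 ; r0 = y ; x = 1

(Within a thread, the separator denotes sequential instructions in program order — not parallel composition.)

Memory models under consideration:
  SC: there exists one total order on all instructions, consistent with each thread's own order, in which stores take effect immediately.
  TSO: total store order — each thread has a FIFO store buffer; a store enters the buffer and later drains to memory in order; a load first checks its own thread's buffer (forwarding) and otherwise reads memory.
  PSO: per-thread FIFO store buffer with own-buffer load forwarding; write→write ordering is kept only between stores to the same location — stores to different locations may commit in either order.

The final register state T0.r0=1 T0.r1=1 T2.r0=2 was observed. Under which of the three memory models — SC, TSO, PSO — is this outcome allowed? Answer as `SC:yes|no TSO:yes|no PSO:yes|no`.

SC:no TSO:no PSO:yes

outcome vector order: (T0.r0,T0.r1,T2.r0)
SC (9): 001 002 011 012 021 022 111 121 122
TSO (9): 001 002 011 012 021 022 111 121 122
PSO (12): 001 002 011 012 021 022 101 102 111 112 121 122
target 112 ∈ {PSO}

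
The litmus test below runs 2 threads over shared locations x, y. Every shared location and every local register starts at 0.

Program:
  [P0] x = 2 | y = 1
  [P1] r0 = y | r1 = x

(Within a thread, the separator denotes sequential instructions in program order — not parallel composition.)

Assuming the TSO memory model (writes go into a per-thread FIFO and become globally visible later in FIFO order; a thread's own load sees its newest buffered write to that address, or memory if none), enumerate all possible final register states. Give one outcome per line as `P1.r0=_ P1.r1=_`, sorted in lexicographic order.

outcome vector order: (P1.r0,P1.r1)
|TSO outcomes| = 3

P1.r0=0 P1.r1=0
P1.r0=0 P1.r1=2
P1.r0=1 P1.r1=2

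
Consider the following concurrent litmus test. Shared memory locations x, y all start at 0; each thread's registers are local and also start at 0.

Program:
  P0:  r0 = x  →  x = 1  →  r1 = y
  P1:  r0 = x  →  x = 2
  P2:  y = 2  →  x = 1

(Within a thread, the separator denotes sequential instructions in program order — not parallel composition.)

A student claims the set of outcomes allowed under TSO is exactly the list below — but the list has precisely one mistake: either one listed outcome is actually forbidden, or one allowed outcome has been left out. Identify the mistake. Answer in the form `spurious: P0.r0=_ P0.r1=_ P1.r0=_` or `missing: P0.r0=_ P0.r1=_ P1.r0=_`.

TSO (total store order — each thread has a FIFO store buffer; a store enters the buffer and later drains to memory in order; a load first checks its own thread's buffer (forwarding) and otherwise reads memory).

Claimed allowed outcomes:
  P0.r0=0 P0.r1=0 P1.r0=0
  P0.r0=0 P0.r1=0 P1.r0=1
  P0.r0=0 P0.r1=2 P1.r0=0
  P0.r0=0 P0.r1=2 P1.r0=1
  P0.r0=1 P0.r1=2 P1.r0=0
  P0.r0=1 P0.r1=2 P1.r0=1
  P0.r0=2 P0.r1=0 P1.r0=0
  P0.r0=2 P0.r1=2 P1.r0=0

outcome vector order: (P0.r0,P0.r1,P1.r0)
[TSO] allowed = {0/0/0; 0/0/1; 0/2/0; 0/2/1; 1/2/0; 1/2/1; 2/0/0; 2/2/0; 2/2/1}
TSO∖claimed = {2/2/1}

missing: P0.r0=2 P0.r1=2 P1.r0=1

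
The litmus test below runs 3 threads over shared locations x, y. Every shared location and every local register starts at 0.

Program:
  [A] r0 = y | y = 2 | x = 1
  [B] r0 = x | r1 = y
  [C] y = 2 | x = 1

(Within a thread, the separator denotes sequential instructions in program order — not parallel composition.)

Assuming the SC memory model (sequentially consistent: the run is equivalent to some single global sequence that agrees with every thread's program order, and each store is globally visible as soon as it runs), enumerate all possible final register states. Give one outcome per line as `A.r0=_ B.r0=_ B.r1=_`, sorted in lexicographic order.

A.r0=0 B.r0=0 B.r1=0
A.r0=0 B.r0=0 B.r1=2
A.r0=0 B.r0=1 B.r1=2
A.r0=2 B.r0=0 B.r1=0
A.r0=2 B.r0=0 B.r1=2
A.r0=2 B.r0=1 B.r1=2

outcome vector order: (A.r0,B.r0,B.r1)
|SC outcomes| = 6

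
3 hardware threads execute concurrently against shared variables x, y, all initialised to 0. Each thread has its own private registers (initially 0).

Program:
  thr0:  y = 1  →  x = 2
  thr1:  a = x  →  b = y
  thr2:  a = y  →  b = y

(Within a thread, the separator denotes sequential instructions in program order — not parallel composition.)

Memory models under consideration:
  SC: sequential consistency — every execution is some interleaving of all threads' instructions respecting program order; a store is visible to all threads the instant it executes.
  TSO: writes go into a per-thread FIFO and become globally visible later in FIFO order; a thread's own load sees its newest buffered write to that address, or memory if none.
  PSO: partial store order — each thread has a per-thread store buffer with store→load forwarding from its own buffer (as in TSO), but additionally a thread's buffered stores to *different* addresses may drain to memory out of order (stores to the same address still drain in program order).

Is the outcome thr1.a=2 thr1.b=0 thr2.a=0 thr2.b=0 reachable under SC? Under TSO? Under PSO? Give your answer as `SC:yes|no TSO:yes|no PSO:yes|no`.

SC:no TSO:no PSO:yes

outcome vector order: (thr1.a,thr1.b,thr2.a,thr2.b)
SC: 9 outcomes — {0/0/0/0; 0/0/0/1; 0/0/1/1; 0/1/0/0; 0/1/0/1; 0/1/1/1; 2/1/0/0; 2/1/0/1; 2/1/1/1}
TSO: 9 outcomes — {0/0/0/0; 0/0/0/1; 0/0/1/1; 0/1/0/0; 0/1/0/1; 0/1/1/1; 2/1/0/0; 2/1/0/1; 2/1/1/1}
PSO: 12 outcomes — {0/0/0/0; 0/0/0/1; 0/0/1/1; 0/1/0/0; 0/1/0/1; 0/1/1/1; 2/0/0/0; 2/0/0/1; 2/0/1/1; 2/1/0/0; 2/1/0/1; 2/1/1/1}
target 2/0/0/0 ∈ {PSO}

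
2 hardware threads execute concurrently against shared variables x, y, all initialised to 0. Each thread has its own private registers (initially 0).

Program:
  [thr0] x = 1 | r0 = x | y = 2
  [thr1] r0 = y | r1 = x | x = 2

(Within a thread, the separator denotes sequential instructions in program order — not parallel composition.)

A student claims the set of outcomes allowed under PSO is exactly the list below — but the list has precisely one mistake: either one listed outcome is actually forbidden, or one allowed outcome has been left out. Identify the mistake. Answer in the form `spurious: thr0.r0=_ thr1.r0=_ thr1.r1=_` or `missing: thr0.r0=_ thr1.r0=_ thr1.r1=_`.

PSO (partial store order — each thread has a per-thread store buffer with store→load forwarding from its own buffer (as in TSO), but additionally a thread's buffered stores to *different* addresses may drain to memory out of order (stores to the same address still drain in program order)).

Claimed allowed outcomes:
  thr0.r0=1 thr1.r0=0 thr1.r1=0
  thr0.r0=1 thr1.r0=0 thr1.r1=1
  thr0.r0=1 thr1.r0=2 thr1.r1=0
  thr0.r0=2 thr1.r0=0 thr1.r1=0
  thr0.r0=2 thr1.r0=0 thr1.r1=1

missing: thr0.r0=1 thr1.r0=2 thr1.r1=1

outcome vector order: (thr0.r0,thr1.r0,thr1.r1)
PSO: 6 outcomes — {100 101 120 121 200 201}
PSO∖claimed = {121}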